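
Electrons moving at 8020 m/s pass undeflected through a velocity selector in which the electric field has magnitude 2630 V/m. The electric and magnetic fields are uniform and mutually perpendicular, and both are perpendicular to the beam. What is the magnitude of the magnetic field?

B = 0.328 T

Balance of forces in the selector: qE = qvB ⇒ B = E/v.
B = 2630/8020 = 0.328 T.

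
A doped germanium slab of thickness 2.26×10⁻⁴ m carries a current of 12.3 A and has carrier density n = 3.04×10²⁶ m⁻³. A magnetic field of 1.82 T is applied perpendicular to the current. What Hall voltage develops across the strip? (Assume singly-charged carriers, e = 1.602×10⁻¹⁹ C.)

V_H = IB/(n e t).
V_H = (12.3)(1.82)/((3.04×10²⁶)(1.602×10⁻¹⁹)(2.26×10⁻⁴)) ≈ 2.03×10⁻³ V.

V_H ≈ 2.03×10⁻³ V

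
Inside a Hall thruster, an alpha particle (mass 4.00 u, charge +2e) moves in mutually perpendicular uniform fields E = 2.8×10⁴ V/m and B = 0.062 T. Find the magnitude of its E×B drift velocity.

v_d ≈ 4.5×10⁵ m/s

The E×B drift speed is v_d = E/B.
v_d = 2.8×10⁴/0.062 = 4.5×10⁵ m/s.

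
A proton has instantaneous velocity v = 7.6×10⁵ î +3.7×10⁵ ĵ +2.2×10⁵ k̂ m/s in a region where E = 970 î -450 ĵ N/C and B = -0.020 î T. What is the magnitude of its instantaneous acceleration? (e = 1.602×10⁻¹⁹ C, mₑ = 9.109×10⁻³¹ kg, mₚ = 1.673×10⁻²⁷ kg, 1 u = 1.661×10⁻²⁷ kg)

|a| ≈ 8.52×10¹¹ m/s²

v×B = (0, -4400, 7400) N/C.
E + v×B = (970, -4850, 7400) N/C.
F = q(E + v×B) = (1.602×10⁻¹⁹ C)·(970, -4850, 7400) = (1.55×10⁻¹⁶, -7.77×10⁻¹⁶, 1.19×10⁻¹⁵) N.
|a| = |F|/m = 1.426×10⁻¹⁵/1.673×10⁻²⁷ ≈ 8.52×10¹¹ m/s².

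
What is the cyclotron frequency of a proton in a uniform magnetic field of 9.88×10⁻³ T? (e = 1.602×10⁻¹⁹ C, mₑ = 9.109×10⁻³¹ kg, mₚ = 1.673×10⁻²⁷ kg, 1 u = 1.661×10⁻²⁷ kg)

f ≈ 1.51×10⁵ Hz

f = |q|B/(2πm).
f = (1.602×10⁻¹⁹)(9.88×10⁻³)/(2π·1.673×10⁻²⁷) ≈ 1.51×10⁵ Hz.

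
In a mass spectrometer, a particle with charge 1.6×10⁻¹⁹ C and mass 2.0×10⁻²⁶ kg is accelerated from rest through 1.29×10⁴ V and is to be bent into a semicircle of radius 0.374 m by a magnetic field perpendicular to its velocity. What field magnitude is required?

v = √(2|q|V/m) = √(2·1.6×10⁻¹⁹·1.29×10⁴/2.0×10⁻²⁶) ≈ 4.543×10⁵ m/s.
B = mv/(|q|r) = (2.0×10⁻²⁶)(4.543×10⁵)/((1.6×10⁻¹⁹)(0.374)) ≈ 0.152 T.

B ≈ 0.152 T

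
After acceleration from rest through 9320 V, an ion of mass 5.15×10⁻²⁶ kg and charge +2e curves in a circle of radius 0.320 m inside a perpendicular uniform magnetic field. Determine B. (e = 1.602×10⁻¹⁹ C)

v = √(2|q|V/m) = √(2·3.204×10⁻¹⁹·9320/5.15×10⁻²⁶) ≈ 3.405×10⁵ m/s.
B = mv/(|q|r) = (5.15×10⁻²⁶)(3.405×10⁵)/((3.204×10⁻¹⁹)(0.320)) ≈ 0.171 T.

B ≈ 0.171 T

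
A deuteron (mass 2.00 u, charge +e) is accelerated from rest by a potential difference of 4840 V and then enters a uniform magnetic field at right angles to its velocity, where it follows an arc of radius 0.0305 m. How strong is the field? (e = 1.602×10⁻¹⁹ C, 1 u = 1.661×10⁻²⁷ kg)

v = √(2|q|V/m) = √(2·1.602×10⁻¹⁹·4840/3.322×10⁻²⁷) ≈ 6.832×10⁵ m/s.
B = mv/(|q|r) = (3.322×10⁻²⁷)(6.832×10⁵)/((1.602×10⁻¹⁹)(0.0305)) ≈ 0.465 T.

B ≈ 0.465 T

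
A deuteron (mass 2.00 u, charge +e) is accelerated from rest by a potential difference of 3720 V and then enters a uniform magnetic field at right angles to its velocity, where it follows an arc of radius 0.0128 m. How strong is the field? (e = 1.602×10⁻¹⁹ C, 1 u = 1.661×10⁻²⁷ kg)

B ≈ 0.970 T

v = √(2|q|V/m) = √(2·1.602×10⁻¹⁹·3720/3.322×10⁻²⁷) ≈ 5.990×10⁵ m/s.
B = mv/(|q|r) = (3.322×10⁻²⁷)(5.990×10⁵)/((1.602×10⁻¹⁹)(0.0128)) ≈ 0.970 T.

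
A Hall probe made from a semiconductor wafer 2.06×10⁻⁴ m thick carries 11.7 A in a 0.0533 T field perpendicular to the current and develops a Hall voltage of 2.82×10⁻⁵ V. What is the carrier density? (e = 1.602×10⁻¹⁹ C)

From V_H = IB/(n e t), n = IB/(V_H e t).
n = (11.7)(0.0533)/((2.82×10⁻⁵)(1.602×10⁻¹⁹)(2.06×10⁻⁴)) ≈ 6.70×10²⁶ m⁻³.

n ≈ 6.70×10²⁶ m⁻³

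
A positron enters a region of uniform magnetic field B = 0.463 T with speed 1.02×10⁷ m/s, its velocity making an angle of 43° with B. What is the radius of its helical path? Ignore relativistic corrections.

v⊥ = v sinθ = 1.02×10⁷·sin43° ≈ 6.956×10⁶ m/s.
r = m v⊥/(|q|B) = (9.109×10⁻³¹)(6.956×10⁶)/((1.602×10⁻¹⁹)(0.463)) ≈ 8.54×10⁻⁵ m.

r ≈ 8.54×10⁻⁵ m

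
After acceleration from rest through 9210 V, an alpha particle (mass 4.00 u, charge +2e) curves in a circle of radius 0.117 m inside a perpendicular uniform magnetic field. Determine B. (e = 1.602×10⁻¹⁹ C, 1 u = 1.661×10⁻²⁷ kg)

B ≈ 0.167 T

v = √(2|q|V/m) = √(2·3.204×10⁻¹⁹·9210/6.644×10⁻²⁷) ≈ 9.425×10⁵ m/s.
B = mv/(|q|r) = (6.644×10⁻²⁷)(9.425×10⁵)/((3.204×10⁻¹⁹)(0.117)) ≈ 0.167 T.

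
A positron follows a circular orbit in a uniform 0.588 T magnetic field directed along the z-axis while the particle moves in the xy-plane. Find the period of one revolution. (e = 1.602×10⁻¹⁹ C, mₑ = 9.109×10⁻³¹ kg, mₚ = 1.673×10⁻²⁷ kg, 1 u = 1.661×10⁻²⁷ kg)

The cyclotron period depends only on m, q, B: T = 2πm/(|q|B).
T = 2π(9.109×10⁻³¹)/((1.602×10⁻¹⁹)(0.588)) ≈ 6.08×10⁻¹¹ s.

T ≈ 6.08×10⁻¹¹ s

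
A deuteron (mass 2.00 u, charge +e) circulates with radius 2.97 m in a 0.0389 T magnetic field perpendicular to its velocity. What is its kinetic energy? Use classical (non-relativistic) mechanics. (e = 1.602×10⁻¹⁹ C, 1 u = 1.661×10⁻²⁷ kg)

KE ≈ 3.22×10⁵ eV

v = |q|Br/m, then KE = ½mv² = (qBr)²/(2m).
v = (1.602×10⁻¹⁹)(0.0389)(2.97)/3.322×10⁻²⁷ ≈ 5.571×10⁶ m/s.
KE = ½(3.322×10⁻²⁷)(5.571×10⁶)² ≈ 5.16×10⁻¹⁴ J = 3.22×10⁵ eV.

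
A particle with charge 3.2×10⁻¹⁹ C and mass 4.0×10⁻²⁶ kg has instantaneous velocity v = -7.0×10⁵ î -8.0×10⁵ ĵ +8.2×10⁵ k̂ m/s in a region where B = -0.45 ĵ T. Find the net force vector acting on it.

v×B = (3.69×10⁵, 0, 3.15×10⁵) N/C.
F = q v×B = (3.2×10⁻¹⁹ C)·(3.69×10⁵, 0, 3.15×10⁵) = (1.18×10⁻¹³, 0, 1.01×10⁻¹³) N.

F ≈ (1.18×10⁻¹³, 0, 1.01×10⁻¹³) N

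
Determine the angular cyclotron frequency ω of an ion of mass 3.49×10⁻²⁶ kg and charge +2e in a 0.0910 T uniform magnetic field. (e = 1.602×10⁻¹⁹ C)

ω = |q|B/m.
ω = (3.204×10⁻¹⁹)(0.0910)/3.49×10⁻²⁶ ≈ 8.35×10⁵ rad/s.

ω ≈ 8.35×10⁵ rad/s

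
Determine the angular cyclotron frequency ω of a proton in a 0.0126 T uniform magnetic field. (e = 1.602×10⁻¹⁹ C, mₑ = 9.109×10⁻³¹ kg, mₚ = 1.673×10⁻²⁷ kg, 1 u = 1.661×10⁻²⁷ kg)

ω ≈ 1.21×10⁶ rad/s

ω = |q|B/m.
ω = (1.602×10⁻¹⁹)(0.0126)/1.673×10⁻²⁷ ≈ 1.21×10⁶ rad/s.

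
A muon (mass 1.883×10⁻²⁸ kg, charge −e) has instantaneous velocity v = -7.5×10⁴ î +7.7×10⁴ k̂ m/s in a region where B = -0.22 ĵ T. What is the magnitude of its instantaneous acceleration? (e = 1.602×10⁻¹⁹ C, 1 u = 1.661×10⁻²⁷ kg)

v×B = (1.69×10⁴, 0, 1.65×10⁴) N/C.
F = q v×B = (−1.602×10⁻¹⁹ C)·(1.69×10⁴, 0, 1.65×10⁴) = (-2.71×10⁻¹⁵, 0, -2.64×10⁻¹⁵) N.
|a| = |F|/m = 3.788×10⁻¹⁵/1.883×10⁻²⁸ ≈ 2.01×10¹³ m/s².

|a| ≈ 2.01×10¹³ m/s²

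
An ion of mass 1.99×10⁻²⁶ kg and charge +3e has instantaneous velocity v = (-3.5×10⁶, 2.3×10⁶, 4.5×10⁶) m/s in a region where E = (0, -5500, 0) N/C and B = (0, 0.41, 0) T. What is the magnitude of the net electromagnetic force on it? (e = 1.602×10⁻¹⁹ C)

|F| ≈ 1.12×10⁻¹² N

v×B = (-1.84×10⁶, 0, -1.44×10⁶) N/C.
E + v×B = (-1.84×10⁶, -5500, -1.44×10⁶) N/C.
F = q(E + v×B) = (4.806×10⁻¹⁹ C)·(-1.84×10⁶, -5500, -1.44×10⁶) = (-8.87×10⁻¹³, -2.64×10⁻¹⁵, -6.90×10⁻¹³) N.
|F| = 1.12×10⁻¹² N.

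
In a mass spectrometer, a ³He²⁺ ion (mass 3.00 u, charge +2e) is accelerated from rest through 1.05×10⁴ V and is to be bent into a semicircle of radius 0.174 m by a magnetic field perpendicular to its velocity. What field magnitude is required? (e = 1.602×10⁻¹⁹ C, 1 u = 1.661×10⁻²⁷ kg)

B ≈ 0.104 T

v = √(2|q|V/m) = √(2·3.204×10⁻¹⁹·1.05×10⁴/4.983×10⁻²⁷) ≈ 1.162×10⁶ m/s.
B = mv/(|q|r) = (4.983×10⁻²⁷)(1.162×10⁶)/((3.204×10⁻¹⁹)(0.174)) ≈ 0.104 T.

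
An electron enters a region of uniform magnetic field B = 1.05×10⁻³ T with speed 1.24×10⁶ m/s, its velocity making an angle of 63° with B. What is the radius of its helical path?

v⊥ = v sinθ = 1.24×10⁶·sin63° ≈ 1.105×10⁶ m/s.
r = m v⊥/(|q|B) = (9.109×10⁻³¹)(1.105×10⁶)/((1.602×10⁻¹⁹)(1.05×10⁻³)) ≈ 5.98×10⁻³ m.

r ≈ 5.98×10⁻³ m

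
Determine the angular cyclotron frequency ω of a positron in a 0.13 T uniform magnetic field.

ω ≈ 2.3×10¹⁰ rad/s

ω = |q|B/m.
ω = (1.602×10⁻¹⁹)(0.13)/9.109×10⁻³¹ ≈ 2.3×10¹⁰ rad/s.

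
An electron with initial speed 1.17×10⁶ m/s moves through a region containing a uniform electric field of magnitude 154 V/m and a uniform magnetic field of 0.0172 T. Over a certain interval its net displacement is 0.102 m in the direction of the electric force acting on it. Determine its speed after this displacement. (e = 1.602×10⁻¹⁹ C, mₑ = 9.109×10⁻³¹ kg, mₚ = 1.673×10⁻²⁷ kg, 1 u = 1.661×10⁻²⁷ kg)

B does no work; ΔKE = |q|E d.
½mv_f² = ½mv₀² + |q|Ed = ½(9.109×10⁻³¹)(1.17×10⁶)² + (1.602×10⁻¹⁹)(154)(0.102) ≈ 6.235×10⁻¹⁹ J + 2.516×10⁻¹⁸ J ≈ 3.140×10⁻¹⁸ J.
v_f = √(2·3.140×10⁻¹⁸/9.109×10⁻³¹) ≈ 2.63×10⁶ m/s.

v_f ≈ 2.63×10⁶ m/s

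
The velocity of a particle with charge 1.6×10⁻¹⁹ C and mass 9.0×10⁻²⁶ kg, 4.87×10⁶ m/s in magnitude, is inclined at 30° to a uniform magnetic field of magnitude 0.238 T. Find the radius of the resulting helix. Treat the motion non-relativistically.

v⊥ = v sinθ = 4.87×10⁶·sin30° ≈ 2.435×10⁶ m/s.
r = m v⊥/(|q|B) = (9.0×10⁻²⁶)(2.435×10⁶)/((1.6×10⁻¹⁹)(0.238)) ≈ 5.75 m.

r ≈ 5.75 m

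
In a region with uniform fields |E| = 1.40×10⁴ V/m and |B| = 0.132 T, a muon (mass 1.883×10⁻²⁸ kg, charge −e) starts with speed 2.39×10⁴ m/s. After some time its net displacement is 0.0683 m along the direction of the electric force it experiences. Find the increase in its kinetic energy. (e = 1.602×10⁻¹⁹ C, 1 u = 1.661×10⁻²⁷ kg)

ΔKE ≈ 1.53×10⁻¹⁶ J

The magnetic force is always ⟂ v and does no work; only the electric force changes KE.
ΔKE = F_E · d = |q|E d = (1.602×10⁻¹⁹)(1.40×10⁴)(0.0683) ≈ 1.53×10⁻¹⁶ J.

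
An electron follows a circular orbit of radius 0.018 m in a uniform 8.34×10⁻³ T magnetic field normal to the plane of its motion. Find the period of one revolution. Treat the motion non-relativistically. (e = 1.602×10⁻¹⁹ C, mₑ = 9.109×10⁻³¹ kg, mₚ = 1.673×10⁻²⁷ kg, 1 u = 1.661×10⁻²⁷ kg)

T ≈ 4.28×10⁻⁹ s

The cyclotron period depends only on m, q, B: T = 2πm/(|q|B).
T = 2π(9.109×10⁻³¹)/((1.602×10⁻¹⁹)(8.34×10⁻³)) ≈ 4.28×10⁻⁹ s.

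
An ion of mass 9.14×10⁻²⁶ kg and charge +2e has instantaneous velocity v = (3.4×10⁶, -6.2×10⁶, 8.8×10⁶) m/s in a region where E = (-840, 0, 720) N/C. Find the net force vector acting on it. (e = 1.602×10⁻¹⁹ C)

Only an electric field acts, so F = qE = (3.204×10⁻¹⁹ C)·(-840, 0, 720) = (-2.69×10⁻¹⁶, 0, 2.31×10⁻¹⁶) N.

F ≈ (-2.69×10⁻¹⁶, 0, 2.31×10⁻¹⁶) N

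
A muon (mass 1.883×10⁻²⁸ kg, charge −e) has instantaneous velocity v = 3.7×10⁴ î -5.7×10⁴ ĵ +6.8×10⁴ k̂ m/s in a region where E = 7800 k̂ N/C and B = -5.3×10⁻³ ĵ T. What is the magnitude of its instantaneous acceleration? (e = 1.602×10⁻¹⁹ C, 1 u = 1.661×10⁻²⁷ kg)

v×B = (360, 0, -196) N/C.
E + v×B = (360, 0, 7600) N/C.
F = q(E + v×B) = (−1.602×10⁻¹⁹ C)·(360, 0, 7600) = (-5.77×10⁻¹⁷, 0, -1.22×10⁻¹⁵) N.
|a| = |F|/m = 1.220×10⁻¹⁵/1.883×10⁻²⁸ ≈ 6.48×10¹² m/s².

|a| ≈ 6.48×10¹² m/s²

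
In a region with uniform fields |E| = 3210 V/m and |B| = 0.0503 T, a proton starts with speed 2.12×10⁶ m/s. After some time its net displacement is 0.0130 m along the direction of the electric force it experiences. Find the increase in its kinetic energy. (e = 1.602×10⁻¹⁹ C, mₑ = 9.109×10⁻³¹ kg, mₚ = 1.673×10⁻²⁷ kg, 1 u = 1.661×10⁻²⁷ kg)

The magnetic force is always ⟂ v and does no work; only the electric force changes KE.
ΔKE = F_E · d = |q|E d = (1.602×10⁻¹⁹)(3210)(0.0130) ≈ 6.69×10⁻¹⁸ J.

ΔKE ≈ 6.69×10⁻¹⁸ J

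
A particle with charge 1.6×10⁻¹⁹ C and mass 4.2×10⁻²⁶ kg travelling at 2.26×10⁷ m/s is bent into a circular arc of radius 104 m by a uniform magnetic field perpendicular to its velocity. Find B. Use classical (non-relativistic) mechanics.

B ≈ 0.0570 T

From |q|vB = mv²/r, B = mv/(|q|r).
B = (4.2×10⁻²⁶)(2.26×10⁷)/((1.6×10⁻¹⁹)(104)) ≈ 0.0570 T.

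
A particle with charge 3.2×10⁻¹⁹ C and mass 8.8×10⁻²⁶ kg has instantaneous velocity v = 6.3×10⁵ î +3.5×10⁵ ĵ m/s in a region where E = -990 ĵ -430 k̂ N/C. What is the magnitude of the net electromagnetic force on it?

|F| ≈ 3.45×10⁻¹⁶ N

Only an electric field acts, so F = qE = (3.2×10⁻¹⁹ C)·(0, -990, -430) = (0, -3.17×10⁻¹⁶, -1.38×10⁻¹⁶) N.
|F| = 3.45×10⁻¹⁶ N.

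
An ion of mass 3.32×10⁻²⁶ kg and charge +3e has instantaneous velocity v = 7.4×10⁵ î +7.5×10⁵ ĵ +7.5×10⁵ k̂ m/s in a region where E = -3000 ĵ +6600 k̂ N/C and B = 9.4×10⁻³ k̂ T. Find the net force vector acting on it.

v×B = (7050, -6960, 0) N/C.
E + v×B = (7050, -9960, 6600) N/C.
F = q(E + v×B) = (4.806×10⁻¹⁹ C)·(7050, -9960, 6600) = (3.39×10⁻¹⁵, -4.78×10⁻¹⁵, 3.17×10⁻¹⁵) N.

F ≈ (3.39×10⁻¹⁵, -4.78×10⁻¹⁵, 3.17×10⁻¹⁵) N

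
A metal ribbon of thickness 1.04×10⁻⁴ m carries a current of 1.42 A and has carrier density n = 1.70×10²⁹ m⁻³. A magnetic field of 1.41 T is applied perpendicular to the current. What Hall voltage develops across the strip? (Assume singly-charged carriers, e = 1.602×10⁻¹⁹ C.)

V_H ≈ 7.07×10⁻⁷ V

V_H = IB/(n e t).
V_H = (1.42)(1.41)/((1.70×10²⁹)(1.602×10⁻¹⁹)(1.04×10⁻⁴)) ≈ 7.07×10⁻⁷ V.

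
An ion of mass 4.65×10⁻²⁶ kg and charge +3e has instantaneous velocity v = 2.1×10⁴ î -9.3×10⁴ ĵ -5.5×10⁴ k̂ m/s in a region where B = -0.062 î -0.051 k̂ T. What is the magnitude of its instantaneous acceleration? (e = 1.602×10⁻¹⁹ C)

v×B = (4740, 4480, -5770) N/C.
F = q v×B = (4.806×10⁻¹⁹ C)·(4740, 4480, -5770) = (2.28×10⁻¹⁵, 2.15×10⁻¹⁵, -2.77×10⁻¹⁵) N.
|a| = |F|/m = 4.185×10⁻¹⁵/4.65×10⁻²⁶ ≈ 9.00×10¹⁰ m/s².

|a| ≈ 9.00×10¹⁰ m/s²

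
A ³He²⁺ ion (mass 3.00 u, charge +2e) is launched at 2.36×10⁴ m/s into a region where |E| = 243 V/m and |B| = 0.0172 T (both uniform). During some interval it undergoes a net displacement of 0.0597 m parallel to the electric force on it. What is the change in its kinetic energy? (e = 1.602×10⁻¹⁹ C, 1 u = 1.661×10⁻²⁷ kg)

The magnetic force is always ⟂ v and does no work; only the electric force changes KE.
ΔKE = F_E · d = |q|E d = (3.204×10⁻¹⁹)(243)(0.0597) ≈ 4.65×10⁻¹⁸ J.

ΔKE ≈ 4.65×10⁻¹⁸ J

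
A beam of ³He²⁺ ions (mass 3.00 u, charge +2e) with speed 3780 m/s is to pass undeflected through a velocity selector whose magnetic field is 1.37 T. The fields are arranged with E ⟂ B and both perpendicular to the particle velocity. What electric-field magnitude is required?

For straight-line motion qE = qvB, so E = vB.
E = 3780 × 1.37 = 5180 V/m.

E = 5180 V/m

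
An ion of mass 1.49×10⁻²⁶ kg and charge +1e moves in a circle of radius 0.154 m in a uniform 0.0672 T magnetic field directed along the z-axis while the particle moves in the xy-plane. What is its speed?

v ≈ 1.11×10⁵ m/s

From |q|vB = mv²/r, v = |q|Br/m.
v = (1.602×10⁻¹⁹)(0.0672)(0.154)/1.49×10⁻²⁶ ≈ 1.11×10⁵ m/s.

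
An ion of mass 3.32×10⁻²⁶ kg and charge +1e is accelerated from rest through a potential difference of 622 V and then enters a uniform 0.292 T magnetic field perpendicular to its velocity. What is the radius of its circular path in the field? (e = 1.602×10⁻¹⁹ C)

r ≈ 0.0550 m

Acceleration: |q|V = ½mv² ⇒ v = √(2|q|V/m) = √(2·1.602×10⁻¹⁹·622/3.32×10⁻²⁶) ≈ 7.748×10⁴ m/s.
In the field: r = mv/(|q|B) = (3.32×10⁻²⁶)(7.748×10⁴)/((1.602×10⁻¹⁹)(0.292)) ≈ 0.0550 m.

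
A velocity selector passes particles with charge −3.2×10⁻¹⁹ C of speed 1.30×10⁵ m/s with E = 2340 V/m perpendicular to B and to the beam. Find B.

Balance of forces in the selector: qE = qvB ⇒ B = E/v.
B = 2340/1.30×10⁵ = 0.0180 T.

B = 0.0180 T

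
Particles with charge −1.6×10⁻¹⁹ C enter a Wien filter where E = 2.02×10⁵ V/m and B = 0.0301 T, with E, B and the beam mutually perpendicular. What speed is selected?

Zero net Lorentz force requires |qE| = |q v×B|, i.e. E = vB.
v = E/B = 2.02×10⁵/0.0301 = 6.71×10⁶ m/s.
The result is independent of the particle's charge and mass.

v = 6.71×10⁶ m/s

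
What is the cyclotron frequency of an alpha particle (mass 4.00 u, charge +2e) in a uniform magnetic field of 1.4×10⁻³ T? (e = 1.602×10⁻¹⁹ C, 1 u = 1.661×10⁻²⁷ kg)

f = |q|B/(2πm).
f = (3.204×10⁻¹⁹)(1.4×10⁻³)/(2π·6.644×10⁻²⁷) ≈ 1.1×10⁴ Hz.

f ≈ 1.1×10⁴ Hz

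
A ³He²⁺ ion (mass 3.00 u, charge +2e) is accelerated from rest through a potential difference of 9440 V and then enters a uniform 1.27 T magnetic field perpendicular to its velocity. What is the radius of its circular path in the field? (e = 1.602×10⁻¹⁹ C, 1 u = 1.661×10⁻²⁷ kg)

r ≈ 0.0135 m

Acceleration: |q|V = ½mv² ⇒ v = √(2|q|V/m) = √(2·3.204×10⁻¹⁹·9440/4.983×10⁻²⁷) ≈ 1.102×10⁶ m/s.
In the field: r = mv/(|q|B) = (4.983×10⁻²⁷)(1.102×10⁶)/((3.204×10⁻¹⁹)(1.27)) ≈ 0.0135 m.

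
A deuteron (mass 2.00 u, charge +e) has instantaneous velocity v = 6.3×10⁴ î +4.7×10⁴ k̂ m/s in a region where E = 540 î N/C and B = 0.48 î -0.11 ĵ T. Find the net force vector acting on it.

v×B = (5170, 2.26×10⁴, -6930) N/C.
E + v×B = (5710, 2.26×10⁴, -6930) N/C.
F = q(E + v×B) = (1.602×10⁻¹⁹ C)·(5710, 2.26×10⁴, -6930) = (9.15×10⁻¹⁶, 3.61×10⁻¹⁵, -1.11×10⁻¹⁵) N.

F ≈ (9.15×10⁻¹⁶, 3.61×10⁻¹⁵, -1.11×10⁻¹⁵) N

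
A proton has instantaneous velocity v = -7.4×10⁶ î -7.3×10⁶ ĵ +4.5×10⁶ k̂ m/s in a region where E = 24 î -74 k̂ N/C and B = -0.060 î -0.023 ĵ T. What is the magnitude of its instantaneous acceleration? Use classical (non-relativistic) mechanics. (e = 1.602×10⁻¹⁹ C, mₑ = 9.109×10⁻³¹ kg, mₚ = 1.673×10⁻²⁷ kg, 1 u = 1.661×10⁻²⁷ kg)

v×B = (1.04×10⁵, -2.70×10⁵, -2.68×10⁵) N/C.
E + v×B = (1.04×10⁵, -2.70×10⁵, -2.68×10⁵) N/C.
F = q(E + v×B) = (1.602×10⁻¹⁹ C)·(1.04×10⁵, -2.70×10⁵, -2.68×10⁵) = (1.66×10⁻¹⁴, -4.33×10⁻¹⁴, -4.29×10⁻¹⁴) N.
|a| = |F|/m = 6.315×10⁻¹⁴/1.673×10⁻²⁷ ≈ 3.77×10¹³ m/s².

|a| ≈ 3.77×10¹³ m/s²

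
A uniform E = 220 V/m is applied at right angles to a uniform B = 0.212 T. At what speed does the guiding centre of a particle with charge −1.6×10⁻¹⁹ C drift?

In crossed fields the guiding centre drifts at v_d = |E×B|/B² = E/B, independent of charge and mass.
v_d = 220/0.212 = 1040 m/s.

v_d ≈ 1040 m/s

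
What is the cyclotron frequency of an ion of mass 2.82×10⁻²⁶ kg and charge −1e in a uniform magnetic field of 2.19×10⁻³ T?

f = |q|B/(2πm).
f = (1.602×10⁻¹⁹)(2.19×10⁻³)/(2π·2.82×10⁻²⁶) ≈ 1980 Hz.

f ≈ 1980 Hz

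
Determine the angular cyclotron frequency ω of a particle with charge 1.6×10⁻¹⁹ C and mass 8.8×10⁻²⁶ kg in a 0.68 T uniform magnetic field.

ω = |q|B/m.
ω = (1.6×10⁻¹⁹)(0.68)/8.8×10⁻²⁶ ≈ 1.2×10⁶ rad/s.

ω ≈ 1.2×10⁶ rad/s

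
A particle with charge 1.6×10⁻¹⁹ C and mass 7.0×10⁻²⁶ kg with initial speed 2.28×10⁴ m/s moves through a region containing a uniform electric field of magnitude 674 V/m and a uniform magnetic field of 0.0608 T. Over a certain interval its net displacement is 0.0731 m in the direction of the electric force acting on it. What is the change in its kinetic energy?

The magnetic force is always ⟂ v and does no work; only the electric force changes KE.
ΔKE = F_E · d = |q|E d = (1.6×10⁻¹⁹)(674)(0.0731) ≈ 7.88×10⁻¹⁸ J.

ΔKE ≈ 7.88×10⁻¹⁸ J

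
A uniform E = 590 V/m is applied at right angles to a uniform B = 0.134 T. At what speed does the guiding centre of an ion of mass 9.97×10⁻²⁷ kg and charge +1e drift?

v_d ≈ 4400 m/s

The steady drift has the magnetic force balancing the electric force, so v_d = E/B.
v_d = 590/0.134 = 4400 m/s.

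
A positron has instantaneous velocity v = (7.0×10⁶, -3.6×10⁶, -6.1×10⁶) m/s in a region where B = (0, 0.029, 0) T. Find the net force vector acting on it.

v×B = (1.77×10⁵, 0, 2.03×10⁵) N/C.
F = q v×B = (1.602×10⁻¹⁹ C)·(1.77×10⁵, 0, 2.03×10⁵) = (2.83×10⁻¹⁴, 0, 3.25×10⁻¹⁴) N.

F ≈ (2.83×10⁻¹⁴, 0, 3.25×10⁻¹⁴) N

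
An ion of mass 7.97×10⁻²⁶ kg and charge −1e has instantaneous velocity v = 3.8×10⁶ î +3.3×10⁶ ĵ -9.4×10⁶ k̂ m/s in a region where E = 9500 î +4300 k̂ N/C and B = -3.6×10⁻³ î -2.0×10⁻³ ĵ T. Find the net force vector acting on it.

v×B = (-1.88×10⁴, 3.38×10⁴, 4280) N/C.
E + v×B = (-9300, 3.38×10⁴, 8580) N/C.
F = q(E + v×B) = (−1.602×10⁻¹⁹ C)·(-9300, 3.38×10⁴, 8580) = (1.49×10⁻¹⁵, -5.42×10⁻¹⁵, -1.37×10⁻¹⁵) N.

F ≈ (1.49×10⁻¹⁵, -5.42×10⁻¹⁵, -1.37×10⁻¹⁵) N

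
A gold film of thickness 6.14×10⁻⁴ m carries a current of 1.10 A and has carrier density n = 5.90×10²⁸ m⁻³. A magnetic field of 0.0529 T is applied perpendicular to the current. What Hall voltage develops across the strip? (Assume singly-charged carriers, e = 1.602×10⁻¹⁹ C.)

V_H ≈ 1.00×10⁻⁸ V

V_H = IB/(n e t).
V_H = (1.10)(0.0529)/((5.90×10²⁸)(1.602×10⁻¹⁹)(6.14×10⁻⁴)) ≈ 1.00×10⁻⁸ V.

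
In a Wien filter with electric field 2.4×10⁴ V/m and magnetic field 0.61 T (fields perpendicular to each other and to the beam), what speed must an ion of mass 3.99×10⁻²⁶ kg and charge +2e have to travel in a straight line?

Zero net Lorentz force requires |qE| = |q v×B|, i.e. E = vB.
v = E/B = 2.4×10⁴/0.61 = 3.9×10⁴ m/s.
The result is independent of the particle's charge and mass.

v = 3.9×10⁴ m/s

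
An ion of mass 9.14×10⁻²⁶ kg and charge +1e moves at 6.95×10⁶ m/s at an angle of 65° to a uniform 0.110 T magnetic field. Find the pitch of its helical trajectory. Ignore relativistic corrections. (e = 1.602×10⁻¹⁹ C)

v∥ = v cosθ = 6.95×10⁶·cos65° ≈ 2.937×10⁶ m/s.
T = 2πm/(|q|B) = 2π(9.14×10⁻²⁶)/((1.602×10⁻¹⁹)(0.110)) ≈ 3.259×10⁻⁵ s.
pitch = v∥ T = (2.937×10⁶)(3.259×10⁻⁵) ≈ 95.7 m.

p ≈ 95.7 m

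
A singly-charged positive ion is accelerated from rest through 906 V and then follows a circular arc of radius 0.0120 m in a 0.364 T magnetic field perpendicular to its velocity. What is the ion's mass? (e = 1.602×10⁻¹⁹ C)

m ≈ 1.69×10⁻²⁷ kg

Combine |q|V = ½mv² and r = mv/(|q|B): eliminate v to get m = qB²r²/(2V).
m = (1.602×10⁻¹⁹)(0.364)²(0.0120)²/(2·906) ≈ 1.69×10⁻²⁷ kg.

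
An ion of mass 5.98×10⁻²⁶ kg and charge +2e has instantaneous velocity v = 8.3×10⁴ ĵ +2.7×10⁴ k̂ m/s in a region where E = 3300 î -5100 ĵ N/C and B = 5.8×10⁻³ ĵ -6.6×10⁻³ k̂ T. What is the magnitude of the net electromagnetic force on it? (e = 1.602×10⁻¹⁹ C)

v×B = (-704, 0, 0) N/C.
E + v×B = (2600, -5100, 0) N/C.
F = q(E + v×B) = (3.204×10⁻¹⁹ C)·(2600, -5100, 0) = (8.32×10⁻¹⁶, -1.63×10⁻¹⁵, 0) N.
|F| = 1.83×10⁻¹⁵ N.

|F| ≈ 1.83×10⁻¹⁵ N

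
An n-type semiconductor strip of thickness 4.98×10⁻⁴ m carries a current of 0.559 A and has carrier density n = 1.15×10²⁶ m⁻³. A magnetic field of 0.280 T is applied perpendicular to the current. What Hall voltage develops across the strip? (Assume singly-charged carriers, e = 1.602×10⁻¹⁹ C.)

V_H ≈ 1.71×10⁻⁵ V

V_H = IB/(n e t).
V_H = (0.559)(0.280)/((1.15×10²⁶)(1.602×10⁻¹⁹)(4.98×10⁻⁴)) ≈ 1.71×10⁻⁵ V.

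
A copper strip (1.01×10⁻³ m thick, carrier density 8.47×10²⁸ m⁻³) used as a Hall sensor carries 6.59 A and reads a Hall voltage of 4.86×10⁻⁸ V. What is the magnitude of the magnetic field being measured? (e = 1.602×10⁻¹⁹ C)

B ≈ 0.101 T

From V_H = IB/(n e t), B = V_H n e t / I.
B = (4.86×10⁻⁸)(8.47×10²⁸)(1.602×10⁻¹⁹)(1.01×10⁻³)/6.59 ≈ 0.101 T.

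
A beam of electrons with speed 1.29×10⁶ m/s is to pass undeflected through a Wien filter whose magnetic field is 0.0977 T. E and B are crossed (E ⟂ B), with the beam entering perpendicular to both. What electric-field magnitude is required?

For straight-line motion qE = qvB, so E = vB.
E = 1.29×10⁶ × 0.0977 = 1.26×10⁵ V/m.

E = 1.26×10⁵ V/m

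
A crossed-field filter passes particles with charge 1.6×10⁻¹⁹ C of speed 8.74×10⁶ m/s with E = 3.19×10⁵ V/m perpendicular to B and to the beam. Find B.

B = 0.0365 T

Balance of forces in the selector: qE = qvB ⇒ B = E/v.
B = 3.19×10⁵/8.74×10⁶ = 0.0365 T.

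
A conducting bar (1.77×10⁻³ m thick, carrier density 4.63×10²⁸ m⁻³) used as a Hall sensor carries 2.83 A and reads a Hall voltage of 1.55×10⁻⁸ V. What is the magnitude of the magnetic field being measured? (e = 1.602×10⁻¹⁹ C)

From V_H = IB/(n e t), B = V_H n e t / I.
B = (1.55×10⁻⁸)(4.63×10²⁸)(1.602×10⁻¹⁹)(1.77×10⁻³)/2.83 ≈ 0.0719 T.

B ≈ 0.0719 T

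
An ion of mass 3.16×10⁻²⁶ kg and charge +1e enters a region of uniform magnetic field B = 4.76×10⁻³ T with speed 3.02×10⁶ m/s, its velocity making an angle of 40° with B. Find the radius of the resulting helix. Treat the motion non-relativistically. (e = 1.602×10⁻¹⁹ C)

r ≈ 80.4 m

v⊥ = v sinθ = 3.02×10⁶·sin40° ≈ 1.941×10⁶ m/s.
r = m v⊥/(|q|B) = (3.16×10⁻²⁶)(1.941×10⁶)/((1.602×10⁻¹⁹)(4.76×10⁻³)) ≈ 80.4 m.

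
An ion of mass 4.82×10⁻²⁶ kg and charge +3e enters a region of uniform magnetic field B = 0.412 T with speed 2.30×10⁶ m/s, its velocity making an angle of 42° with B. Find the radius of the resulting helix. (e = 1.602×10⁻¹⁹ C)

v⊥ = v sinθ = 2.30×10⁶·sin42° ≈ 1.539×10⁶ m/s.
r = m v⊥/(|q|B) = (4.82×10⁻²⁶)(1.539×10⁶)/((4.806×10⁻¹⁹)(0.412)) ≈ 0.375 m.

r ≈ 0.375 m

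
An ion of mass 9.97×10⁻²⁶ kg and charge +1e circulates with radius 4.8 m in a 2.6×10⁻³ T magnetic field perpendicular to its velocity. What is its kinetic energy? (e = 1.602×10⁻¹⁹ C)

v = |q|Br/m, then KE = ½mv² = (qBr)²/(2m).
v = (1.602×10⁻¹⁹)(2.6×10⁻³)(4.8)/9.97×10⁻²⁶ ≈ 2.005×10⁴ m/s.
KE = ½(9.97×10⁻²⁶)(2.005×10⁴)² ≈ 2.0×10⁻¹⁷ J = 130 eV.

KE ≈ 130 eV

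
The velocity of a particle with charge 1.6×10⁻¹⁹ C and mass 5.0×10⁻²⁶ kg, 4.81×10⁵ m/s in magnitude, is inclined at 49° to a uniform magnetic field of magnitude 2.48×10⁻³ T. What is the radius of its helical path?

v⊥ = v sinθ = 4.81×10⁵·sin49° ≈ 3.630×10⁵ m/s.
r = m v⊥/(|q|B) = (5.0×10⁻²⁶)(3.630×10⁵)/((1.6×10⁻¹⁹)(2.48×10⁻³)) ≈ 45.7 m.

r ≈ 45.7 m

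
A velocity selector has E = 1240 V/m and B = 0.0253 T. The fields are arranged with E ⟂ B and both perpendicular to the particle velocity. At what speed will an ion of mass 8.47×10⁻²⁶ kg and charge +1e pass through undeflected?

For undeflected motion the electric and magnetic forces balance: qE = qvB.
v = E/B = 1240/0.0253 = 4.90×10⁴ m/s.
The result is independent of the particle's charge and mass.

v = 4.90×10⁴ m/s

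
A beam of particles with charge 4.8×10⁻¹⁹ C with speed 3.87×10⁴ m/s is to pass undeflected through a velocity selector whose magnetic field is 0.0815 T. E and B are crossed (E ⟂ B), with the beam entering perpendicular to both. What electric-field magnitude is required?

For straight-line motion qE = qvB, so E = vB.
E = 3.87×10⁴ × 0.0815 = 3150 V/m.

E = 3150 V/m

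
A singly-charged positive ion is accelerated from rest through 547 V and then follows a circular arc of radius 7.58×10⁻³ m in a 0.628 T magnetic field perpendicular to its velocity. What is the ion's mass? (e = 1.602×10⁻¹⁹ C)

m ≈ 3.32×10⁻²⁷ kg

Combine |q|V = ½mv² and r = mv/(|q|B): eliminate v to get m = qB²r²/(2V).
m = (1.602×10⁻¹⁹)(0.628)²(7.58×10⁻³)²/(2·547) ≈ 3.32×10⁻²⁷ kg.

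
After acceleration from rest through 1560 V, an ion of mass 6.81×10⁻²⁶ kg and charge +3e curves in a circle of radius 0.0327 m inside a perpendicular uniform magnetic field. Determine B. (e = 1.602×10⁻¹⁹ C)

v = √(2|q|V/m) = √(2·4.806×10⁻¹⁹·1560/6.81×10⁻²⁶) ≈ 1.484×10⁵ m/s.
B = mv/(|q|r) = (6.81×10⁻²⁶)(1.484×10⁵)/((4.806×10⁻¹⁹)(0.0327)) ≈ 0.643 T.

B ≈ 0.643 T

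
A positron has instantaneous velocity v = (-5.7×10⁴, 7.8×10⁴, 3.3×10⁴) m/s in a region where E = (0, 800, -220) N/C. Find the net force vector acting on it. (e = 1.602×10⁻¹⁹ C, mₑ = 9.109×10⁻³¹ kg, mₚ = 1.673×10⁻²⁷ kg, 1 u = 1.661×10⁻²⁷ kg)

F ≈ (0, 1.28×10⁻¹⁶, -3.52×10⁻¹⁷) N

Only an electric field acts, so F = qE = (1.602×10⁻¹⁹ C)·(0, 800, -220) = (0, 1.28×10⁻¹⁶, -3.52×10⁻¹⁷) N.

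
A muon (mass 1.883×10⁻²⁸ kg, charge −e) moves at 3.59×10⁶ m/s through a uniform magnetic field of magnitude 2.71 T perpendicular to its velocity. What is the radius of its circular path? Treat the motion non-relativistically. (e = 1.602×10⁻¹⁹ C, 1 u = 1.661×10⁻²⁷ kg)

r ≈ 1.56×10⁻³ m

The magnetic force provides the centripetal force: |q|vB = mv²/r.
r = mv/(|q|B) = (1.883×10⁻²⁸)(3.59×10⁶)/((1.602×10⁻¹⁹)(2.71)) ≈ 1.56×10⁻³ m.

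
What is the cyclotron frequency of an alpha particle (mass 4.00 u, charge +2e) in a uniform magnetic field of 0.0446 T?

f = |q|B/(2πm).
f = (3.204×10⁻¹⁹)(0.0446)/(2π·6.644×10⁻²⁷) ≈ 3.42×10⁵ Hz.

f ≈ 3.42×10⁵ Hz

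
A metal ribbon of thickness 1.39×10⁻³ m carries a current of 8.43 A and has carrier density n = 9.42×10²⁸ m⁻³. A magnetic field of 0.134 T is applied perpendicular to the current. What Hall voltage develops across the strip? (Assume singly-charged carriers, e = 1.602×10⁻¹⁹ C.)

V_H ≈ 5.39×10⁻⁸ V

V_H = IB/(n e t).
V_H = (8.43)(0.134)/((9.42×10²⁸)(1.602×10⁻¹⁹)(1.39×10⁻³)) ≈ 5.39×10⁻⁸ V.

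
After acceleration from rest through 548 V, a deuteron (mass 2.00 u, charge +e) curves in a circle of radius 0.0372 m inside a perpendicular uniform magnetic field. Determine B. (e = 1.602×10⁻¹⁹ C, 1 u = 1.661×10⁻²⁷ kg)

v = √(2|q|V/m) = √(2·1.602×10⁻¹⁹·548/3.322×10⁻²⁷) ≈ 2.299×10⁵ m/s.
B = mv/(|q|r) = (3.322×10⁻²⁷)(2.299×10⁵)/((1.602×10⁻¹⁹)(0.0372)) ≈ 0.128 T.

B ≈ 0.128 T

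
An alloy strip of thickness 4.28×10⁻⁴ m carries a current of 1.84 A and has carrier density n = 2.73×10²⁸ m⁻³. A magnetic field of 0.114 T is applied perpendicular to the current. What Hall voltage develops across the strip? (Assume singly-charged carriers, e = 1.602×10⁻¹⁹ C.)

V_H = IB/(n e t).
V_H = (1.84)(0.114)/((2.73×10²⁸)(1.602×10⁻¹⁹)(4.28×10⁻⁴)) ≈ 1.12×10⁻⁷ V.

V_H ≈ 1.12×10⁻⁷ V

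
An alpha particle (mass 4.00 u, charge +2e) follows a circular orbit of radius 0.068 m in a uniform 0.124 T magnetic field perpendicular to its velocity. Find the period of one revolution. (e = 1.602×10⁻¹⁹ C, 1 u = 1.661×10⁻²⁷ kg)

The cyclotron period depends only on m, q, B: T = 2πm/(|q|B).
T = 2π(6.644×10⁻²⁷)/((3.204×10⁻¹⁹)(0.124)) ≈ 1.05×10⁻⁶ s.

T ≈ 1.05×10⁻⁶ s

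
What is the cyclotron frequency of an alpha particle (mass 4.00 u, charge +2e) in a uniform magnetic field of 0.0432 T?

f = |q|B/(2πm).
f = (3.204×10⁻¹⁹)(0.0432)/(2π·6.644×10⁻²⁷) ≈ 3.32×10⁵ Hz.

f ≈ 3.32×10⁵ Hz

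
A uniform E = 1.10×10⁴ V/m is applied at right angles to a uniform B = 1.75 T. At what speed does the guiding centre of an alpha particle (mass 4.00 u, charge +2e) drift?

In crossed fields the guiding centre drifts at v_d = |E×B|/B² = E/B, independent of charge and mass.
v_d = 1.10×10⁴/1.75 = 6290 m/s.

v_d ≈ 6290 m/s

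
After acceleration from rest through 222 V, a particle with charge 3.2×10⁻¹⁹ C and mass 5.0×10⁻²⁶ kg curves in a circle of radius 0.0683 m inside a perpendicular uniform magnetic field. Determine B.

B ≈ 0.122 T

v = √(2|q|V/m) = √(2·3.2×10⁻¹⁹·222/5.0×10⁻²⁶) ≈ 5.331×10⁴ m/s.
B = mv/(|q|r) = (5.0×10⁻²⁶)(5.331×10⁴)/((3.2×10⁻¹⁹)(0.0683)) ≈ 0.122 T.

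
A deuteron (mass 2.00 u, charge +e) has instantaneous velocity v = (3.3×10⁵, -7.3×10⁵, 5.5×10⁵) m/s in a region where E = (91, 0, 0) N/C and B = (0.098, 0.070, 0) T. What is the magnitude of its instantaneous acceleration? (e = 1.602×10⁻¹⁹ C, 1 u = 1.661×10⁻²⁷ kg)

|a| ≈ 5.57×10¹² m/s²

v×B = (-3.85×10⁴, 5.39×10⁴, 9.46×10⁴) N/C.
E + v×B = (-3.84×10⁴, 5.39×10⁴, 9.46×10⁴) N/C.
F = q(E + v×B) = (1.602×10⁻¹⁹ C)·(-3.84×10⁴, 5.39×10⁴, 9.46×10⁴) = (-6.15×10⁻¹⁵, 8.63×10⁻¹⁵, 1.52×10⁻¹⁴) N.
|a| = |F|/m = 1.850×10⁻¹⁴/3.322×10⁻²⁷ ≈ 5.57×10¹² m/s².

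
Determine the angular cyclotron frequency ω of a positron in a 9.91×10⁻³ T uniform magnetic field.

ω ≈ 1.74×10⁹ rad/s

ω = |q|B/m.
ω = (1.602×10⁻¹⁹)(9.91×10⁻³)/9.109×10⁻³¹ ≈ 1.74×10⁹ rad/s.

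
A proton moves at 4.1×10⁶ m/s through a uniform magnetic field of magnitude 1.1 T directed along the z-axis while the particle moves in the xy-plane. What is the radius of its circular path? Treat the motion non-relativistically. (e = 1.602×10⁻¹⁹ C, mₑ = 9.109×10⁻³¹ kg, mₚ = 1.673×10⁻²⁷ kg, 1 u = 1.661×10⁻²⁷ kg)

The magnetic force provides the centripetal force: |q|vB = mv²/r.
r = mv/(|q|B) = (1.673×10⁻²⁷)(4.1×10⁶)/((1.602×10⁻¹⁹)(1.1)) ≈ 0.039 m.

r ≈ 0.039 m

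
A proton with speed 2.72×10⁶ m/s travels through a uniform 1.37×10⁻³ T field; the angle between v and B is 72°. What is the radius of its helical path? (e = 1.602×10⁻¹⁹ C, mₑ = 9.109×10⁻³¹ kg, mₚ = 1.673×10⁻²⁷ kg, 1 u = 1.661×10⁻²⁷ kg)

r ≈ 19.7 m

v⊥ = v sinθ = 2.72×10⁶·sin72° ≈ 2.587×10⁶ m/s.
r = m v⊥/(|q|B) = (1.673×10⁻²⁷)(2.587×10⁶)/((1.602×10⁻¹⁹)(1.37×10⁻³)) ≈ 19.7 m.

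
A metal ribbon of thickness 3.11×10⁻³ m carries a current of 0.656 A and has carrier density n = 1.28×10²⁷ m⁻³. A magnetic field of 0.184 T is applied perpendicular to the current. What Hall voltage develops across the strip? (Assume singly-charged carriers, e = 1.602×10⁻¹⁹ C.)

V_H = IB/(n e t).
V_H = (0.656)(0.184)/((1.28×10²⁷)(1.602×10⁻¹⁹)(3.11×10⁻³)) ≈ 1.89×10⁻⁷ V.

V_H ≈ 1.89×10⁻⁷ V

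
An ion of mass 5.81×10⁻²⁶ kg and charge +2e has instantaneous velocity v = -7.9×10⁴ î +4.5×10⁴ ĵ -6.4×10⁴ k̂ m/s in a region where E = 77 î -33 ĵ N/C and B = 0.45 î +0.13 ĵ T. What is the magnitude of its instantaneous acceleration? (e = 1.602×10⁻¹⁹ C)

|a| ≈ 2.36×10¹¹ m/s²

v×B = (8320, -2.88×10⁴, -3.05×10⁴) N/C.
E + v×B = (8400, -2.88×10⁴, -3.05×10⁴) N/C.
F = q(E + v×B) = (3.204×10⁻¹⁹ C)·(8400, -2.88×10⁴, -3.05×10⁴) = (2.69×10⁻¹⁵, -9.24×10⁻¹⁵, -9.78×10⁻¹⁵) N.
|a| = |F|/m = 1.372×10⁻¹⁴/5.81×10⁻²⁶ ≈ 2.36×10¹¹ m/s².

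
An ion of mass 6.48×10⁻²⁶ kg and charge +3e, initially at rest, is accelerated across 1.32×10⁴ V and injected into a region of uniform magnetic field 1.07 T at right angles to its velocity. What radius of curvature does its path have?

r ≈ 0.0558 m

Acceleration: |q|V = ½mv² ⇒ v = √(2|q|V/m) = √(2·4.806×10⁻¹⁹·1.32×10⁴/6.48×10⁻²⁶) ≈ 4.425×10⁵ m/s.
In the field: r = mv/(|q|B) = (6.48×10⁻²⁶)(4.425×10⁵)/((4.806×10⁻¹⁹)(1.07)) ≈ 0.0558 m.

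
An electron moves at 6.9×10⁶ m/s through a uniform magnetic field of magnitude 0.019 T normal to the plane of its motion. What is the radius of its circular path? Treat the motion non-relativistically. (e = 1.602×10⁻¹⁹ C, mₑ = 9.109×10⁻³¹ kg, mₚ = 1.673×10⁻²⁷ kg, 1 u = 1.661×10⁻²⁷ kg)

The magnetic force provides the centripetal force: |q|vB = mv²/r.
r = mv/(|q|B) = (9.109×10⁻³¹)(6.9×10⁶)/((1.602×10⁻¹⁹)(0.019)) ≈ 2.1×10⁻³ m.

r ≈ 2.1×10⁻³ m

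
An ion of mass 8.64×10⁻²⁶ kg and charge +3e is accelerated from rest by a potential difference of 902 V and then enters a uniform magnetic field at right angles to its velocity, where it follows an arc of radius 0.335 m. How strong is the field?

B ≈ 0.0538 T

v = √(2|q|V/m) = √(2·4.806×10⁻¹⁹·902/8.64×10⁻²⁶) ≈ 1.002×10⁵ m/s.
B = mv/(|q|r) = (8.64×10⁻²⁶)(1.002×10⁵)/((4.806×10⁻¹⁹)(0.335)) ≈ 0.0538 T.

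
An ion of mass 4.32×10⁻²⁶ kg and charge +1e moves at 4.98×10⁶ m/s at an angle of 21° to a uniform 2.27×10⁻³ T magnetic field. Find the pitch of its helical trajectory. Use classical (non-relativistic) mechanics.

v∥ = v cosθ = 4.98×10⁶·cos21° ≈ 4.649×10⁶ m/s.
T = 2πm/(|q|B) = 2π(4.32×10⁻²⁶)/((1.602×10⁻¹⁹)(2.27×10⁻³)) ≈ 7.464×10⁻⁴ s.
pitch = v∥ T = (4.649×10⁶)(7.464×10⁻⁴) ≈ 3470 m.

p ≈ 3470 m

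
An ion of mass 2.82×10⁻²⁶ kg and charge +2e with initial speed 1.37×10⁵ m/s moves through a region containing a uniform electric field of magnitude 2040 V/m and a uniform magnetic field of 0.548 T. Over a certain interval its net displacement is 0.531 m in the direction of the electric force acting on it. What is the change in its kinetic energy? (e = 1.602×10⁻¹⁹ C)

The magnetic force is always ⟂ v and does no work; only the electric force changes KE.
ΔKE = F_E · d = |q|E d = (3.204×10⁻¹⁹)(2040)(0.531) ≈ 3.47×10⁻¹⁶ J.

ΔKE ≈ 3.47×10⁻¹⁶ J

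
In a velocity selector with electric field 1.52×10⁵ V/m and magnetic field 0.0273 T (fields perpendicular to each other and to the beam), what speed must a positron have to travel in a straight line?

Straight-line motion ⇒ electric and magnetic forces cancel, so E = vB.
v = E/B = 1.52×10⁵/0.0273 = 5.57×10⁶ m/s.

v = 5.57×10⁶ m/s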